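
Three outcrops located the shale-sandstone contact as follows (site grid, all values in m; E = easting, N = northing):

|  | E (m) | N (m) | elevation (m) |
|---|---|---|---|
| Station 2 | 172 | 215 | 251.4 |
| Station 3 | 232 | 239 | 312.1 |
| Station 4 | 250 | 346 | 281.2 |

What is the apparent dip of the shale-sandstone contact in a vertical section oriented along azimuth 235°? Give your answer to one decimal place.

35.3°

Two edge vectors: Station 2→Station 3 = (60, 24, 60.7), Station 2→Station 4 = (78, 131, 29.8).
Normal n = (Station 2→Station 3) × (Station 2→Station 4) = (-7236.5, 2946.6, 5988).
So ∂z/∂E = −n_x/n_z = 1.20850 and ∂z/∂N = −n_y/n_z = −0.49208.
Unit vector along 235° is (sin 235°, cos 235°) = (-0.8192, -0.5736).
Slope in that direction = a·(-0.8192) + b·(-0.5736) = −0.70770.
Apparent dip = arctan|0.70770| = 35.3° (true dip is 52.5°, so apparent ≤ true as expected).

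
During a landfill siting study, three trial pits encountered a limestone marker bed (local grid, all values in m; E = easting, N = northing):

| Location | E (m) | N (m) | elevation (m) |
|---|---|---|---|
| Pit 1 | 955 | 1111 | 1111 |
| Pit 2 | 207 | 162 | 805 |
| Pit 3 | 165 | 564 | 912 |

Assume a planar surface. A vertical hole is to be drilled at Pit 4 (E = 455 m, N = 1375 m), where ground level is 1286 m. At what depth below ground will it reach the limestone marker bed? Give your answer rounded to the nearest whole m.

135 m

Let the plane be z = a·E + b·N + c.
Pit 2−Pit 1: −748a − 949b = −306;  Pit 3−Pit 1: −790a − 547b = −199.
Solving gives a = 0.06304, b = 0.27276.
Then c = 1111 − a·955 − b·1111 = 747.76.
At (455, 1375): z_contact = 28.7 + 375.0 + 747.76 = 1151.5 m.
Depth below ground = 1286 − 1151.5 = 135 m.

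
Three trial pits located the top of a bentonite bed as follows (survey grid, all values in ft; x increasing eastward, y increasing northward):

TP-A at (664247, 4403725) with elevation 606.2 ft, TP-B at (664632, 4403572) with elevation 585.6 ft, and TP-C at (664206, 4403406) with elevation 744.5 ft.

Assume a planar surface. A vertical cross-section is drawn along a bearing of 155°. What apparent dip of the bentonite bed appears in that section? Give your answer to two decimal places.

15.49°

Let the plane be z = a·x + b·y + c.
TP-B−TP-A: 385a − 153b = −20.6;  TP-C−TP-A: −41a − 319b = 138.3.
Solving gives a = −0.21482, b = −0.40593.
Unit vector along 155° is (sin 155°, cos 155°) = (0.4226, -0.9063).
Slope in that direction = a·(0.4226) + b·(-0.9063) = 0.27711.
Apparent dip = arctan|0.27711| = 15.49° (true dip is 24.7°, so apparent ≤ true as expected).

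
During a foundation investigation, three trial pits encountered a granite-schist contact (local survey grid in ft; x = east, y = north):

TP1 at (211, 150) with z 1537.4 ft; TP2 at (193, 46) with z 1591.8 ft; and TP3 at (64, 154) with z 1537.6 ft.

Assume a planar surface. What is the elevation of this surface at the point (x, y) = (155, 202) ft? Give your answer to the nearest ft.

Two edge vectors: TP1→TP2 = (-18, -104, 54.4), TP1→TP3 = (-147, 4, 0.2).
Normal n = (TP1→TP2) × (TP1→TP3) = (-238.4, -7993.2, -15360).
So ∂z/∂x = −n_x/n_z = −0.01552 and ∂z/∂y = −n_y/n_z = −0.52039.
Intercept c from TP1: 1537.4 + 3.27 + 78.06 = 1618.73.
At (155, 202): z = −2.4 − 105.1 + 1618.73 = 1511.2 ft.

1511 ft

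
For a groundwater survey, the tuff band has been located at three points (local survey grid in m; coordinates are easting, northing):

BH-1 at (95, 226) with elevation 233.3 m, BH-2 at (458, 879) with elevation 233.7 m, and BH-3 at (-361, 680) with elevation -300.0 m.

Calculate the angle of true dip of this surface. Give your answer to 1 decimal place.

Let the plane be z = a·easting + b·northing + c.
BH-2−BH-1: 363a + 653b = 0.4;  BH-3−BH-1: −456a + 454b = −533.3.
Solving gives a = 0.75324, b = −0.41811.
Gradient magnitude |∇z| = √(a² + b²) = √(0.56737 + 0.17482) = 0.86150.
True dip = arctan(0.86150) = 40.7°, dipping toward WNW (azimuth ≈ 299°).

40.7°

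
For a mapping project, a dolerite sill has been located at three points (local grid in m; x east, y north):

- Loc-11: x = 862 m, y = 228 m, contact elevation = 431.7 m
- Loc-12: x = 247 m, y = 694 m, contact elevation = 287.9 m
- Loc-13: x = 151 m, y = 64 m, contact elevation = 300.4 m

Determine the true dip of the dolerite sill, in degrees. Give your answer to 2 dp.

Let the plane be z = a·x + b·y + c.
Loc-12−Loc-11: −615a + 466b = −143.8;  Loc-13−Loc-11: −711a − 164b = −131.3.
Solving gives a = 0.19614, b = −0.04973.
Gradient magnitude |∇z| = √(a² + b²) = √(0.03847 + 0.00247) = 0.20235.
True dip = arctan(0.20235) = 11.44°, dipping toward WNW (azimuth ≈ 284°).

11.44°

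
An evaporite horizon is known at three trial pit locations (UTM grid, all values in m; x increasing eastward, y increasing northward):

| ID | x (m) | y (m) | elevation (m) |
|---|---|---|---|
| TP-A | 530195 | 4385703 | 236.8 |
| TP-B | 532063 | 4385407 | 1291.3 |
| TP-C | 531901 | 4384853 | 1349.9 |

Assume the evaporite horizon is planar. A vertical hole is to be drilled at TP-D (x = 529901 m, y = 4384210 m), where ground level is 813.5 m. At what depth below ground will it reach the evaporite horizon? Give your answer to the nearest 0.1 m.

344.1 m

Let the plane be z = a·x + b·y + c.
TP-B−TP-A: 1868a − 296b = 1054.5;  TP-C−TP-A: 1706a − 850b = 1113.1.
Solving gives a = 0.523489875, b = −0.258854440.
Then c = 236.8 − a·530195 − b·4385703 = 857943.78.
At (529901, 4384210): z_contact = 277397.81 − 1134872.22 + 857943.78 = 469.36 m.
Depth below ground = 813.5 − 469.36 = 344.1 m.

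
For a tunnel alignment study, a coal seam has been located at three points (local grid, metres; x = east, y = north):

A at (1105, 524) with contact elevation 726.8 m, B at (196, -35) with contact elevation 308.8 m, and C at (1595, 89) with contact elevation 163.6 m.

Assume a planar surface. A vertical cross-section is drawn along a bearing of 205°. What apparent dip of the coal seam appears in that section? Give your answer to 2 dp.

Two edge vectors: A→B = (-909, -559, -418), A→C = (490, -435, -563.2).
Normal n = (A→B) × (A→C) = (132998.8, -716768.8, 669325).
So ∂z/∂x = −n_x/n_z = −0.19871 and ∂z/∂y = −n_y/n_z = 1.07088.
Unit vector along 205° is (sin 205°, cos 205°) = (-0.4226, -0.9063).
Slope in that direction = a·(-0.4226) + b·(-0.9063) = −0.88657.
Apparent dip = arctan|0.88657| = 41.56° (true dip is 47.4°, so apparent ≤ true as expected).

41.56°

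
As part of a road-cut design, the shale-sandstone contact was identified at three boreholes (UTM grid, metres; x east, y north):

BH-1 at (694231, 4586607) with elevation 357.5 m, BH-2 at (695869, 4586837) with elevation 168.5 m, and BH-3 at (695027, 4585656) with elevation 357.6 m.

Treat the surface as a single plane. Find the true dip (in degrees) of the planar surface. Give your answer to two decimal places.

Two edge vectors: BH-1→BH-2 = (1638, 230, -189), BH-1→BH-3 = (796, -951, 0.1).
Normal n = (BH-1→BH-2) × (BH-1→BH-3) = (-179716, -150607.8, -1740818).
So ∂z/∂x = −n_x/n_z = −0.10324 and ∂z/∂y = −n_y/n_z = −0.08652.
Gradient magnitude |∇z| = √(a² + b²) = √(0.01066 + 0.00748) = 0.13469.
True dip = arctan(0.13469) = 7.67°, dipping toward NE (azimuth ≈ 050°).

7.67°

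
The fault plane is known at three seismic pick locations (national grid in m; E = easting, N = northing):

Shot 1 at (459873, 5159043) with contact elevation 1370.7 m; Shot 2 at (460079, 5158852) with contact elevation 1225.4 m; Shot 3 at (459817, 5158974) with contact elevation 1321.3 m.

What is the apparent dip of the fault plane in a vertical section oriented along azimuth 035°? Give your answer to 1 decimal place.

Let the plane be z = a·E + b·N + c.
Shot 2−Shot 1: 206a − 191b = −145.3;  Shot 3−Shot 1: −56a − 69b = −49.4.
Solving gives a = −0.02370, b = 0.73517.
Unit vector along 035° is (sin 35°, cos 35°) = (0.5736, 0.8192).
Slope in that direction = a·(0.5736) + b·(0.8192) = 0.58863.
Apparent dip = arctan|0.58863| = 30.5° (true dip is 36.3°, so apparent ≤ true as expected).

30.5°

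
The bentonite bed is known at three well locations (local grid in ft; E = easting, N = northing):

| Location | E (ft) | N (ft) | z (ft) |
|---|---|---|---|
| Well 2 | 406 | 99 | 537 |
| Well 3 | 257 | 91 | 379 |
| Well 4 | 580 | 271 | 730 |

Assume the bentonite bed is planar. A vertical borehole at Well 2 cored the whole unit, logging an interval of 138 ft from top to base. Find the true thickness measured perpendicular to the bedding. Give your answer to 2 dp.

94.75 ft

Let the plane be z = a·E + b·N + c.
Well 3−Well 2: −149a − 8b = −158;  Well 4−Well 2: 174a + 172b = 193.
Solving gives a = 1.05760, b = 0.05220.
|∇z| = √(a²+b²) = 1.05889, so dip δ = arctan(1.05889) = 46.64°.
True thickness = vertical thickness × cos δ = 138 × cos 46.64° = 94.75 ft.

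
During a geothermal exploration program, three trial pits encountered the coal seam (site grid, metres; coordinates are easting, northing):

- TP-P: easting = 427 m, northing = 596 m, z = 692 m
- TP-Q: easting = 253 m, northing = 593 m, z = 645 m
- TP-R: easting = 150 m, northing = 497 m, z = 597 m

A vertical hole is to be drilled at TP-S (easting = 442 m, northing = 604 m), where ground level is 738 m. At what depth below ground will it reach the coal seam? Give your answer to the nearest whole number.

Two edge vectors: TP-P→TP-Q = (-174, -3, -47), TP-P→TP-R = (-277, -99, -95).
Normal n = (TP-P→TP-Q) × (TP-P→TP-R) = (-4368, -3511, 16395).
So ∂z/∂easting = −n_x/n_z = 0.26642 and ∂z/∂northing = −n_y/n_z = 0.21415.
Intercept c from TP-P: 692 − 113.76 − 127.63 = 450.60.
At (442, 604): z_contact = 117.8 + 129.3 + 450.60 = 697.7 m.
Depth below ground = 738 − 697.7 = 40 m.

40 m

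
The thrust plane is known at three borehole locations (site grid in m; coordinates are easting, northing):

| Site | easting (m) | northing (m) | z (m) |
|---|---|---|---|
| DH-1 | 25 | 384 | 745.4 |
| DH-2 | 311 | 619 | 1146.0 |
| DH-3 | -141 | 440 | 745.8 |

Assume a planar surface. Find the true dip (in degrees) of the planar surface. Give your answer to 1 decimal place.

Two edge vectors: DH-1→DH-2 = (286, 235, 400.6), DH-1→DH-3 = (-166, 56, 0.4).
Normal n = (DH-1→DH-2) × (DH-1→DH-3) = (-22339.6, -66614, 55026).
So ∂z/∂easting = −n_x/n_z = 0.40598 and ∂z/∂northing = −n_y/n_z = 1.21059.
Gradient magnitude |∇z| = √(a² + b²) = √(0.16482 + 1.46553) = 1.27685.
True dip = arctan(1.27685) = 51.9°, dipping toward SSW (azimuth ≈ 199°).

51.9°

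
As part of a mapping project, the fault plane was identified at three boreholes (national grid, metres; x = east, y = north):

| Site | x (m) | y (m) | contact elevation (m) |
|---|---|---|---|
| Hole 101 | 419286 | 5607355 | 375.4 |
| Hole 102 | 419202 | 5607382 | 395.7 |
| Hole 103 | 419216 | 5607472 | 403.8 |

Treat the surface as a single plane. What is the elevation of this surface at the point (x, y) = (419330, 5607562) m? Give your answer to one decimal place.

Two edge vectors: Hole 101→Hole 102 = (-84, 27, 20.3), Hole 101→Hole 103 = (-70, 117, 28.4).
Normal n = (Hole 101→Hole 102) × (Hole 101→Hole 103) = (-1608.3, 964.6, -7938).
So ∂z/∂x = −n_x/n_z = −0.202607710 and ∂z/∂y = −n_y/n_z = 0.121516755.
Intercept c from Hole 101: 375.4 + 84950.58 − 681387.58 = −596061.61.
At (419330, 5607562): z = −84959.5 + 681412.7 − 596061.61 = 391.6 m.

391.6 m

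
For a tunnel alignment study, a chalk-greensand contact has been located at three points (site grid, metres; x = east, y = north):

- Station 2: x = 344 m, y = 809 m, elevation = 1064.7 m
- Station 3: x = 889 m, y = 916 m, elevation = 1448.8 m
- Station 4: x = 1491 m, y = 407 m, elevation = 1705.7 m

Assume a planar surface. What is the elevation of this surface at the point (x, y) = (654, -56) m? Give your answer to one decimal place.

Two edge vectors: Station 2→Station 3 = (545, 107, 384.1), Station 2→Station 4 = (1147, -402, 641).
Normal n = (Station 2→Station 3) × (Station 2→Station 4) = (222995.2, 91217.7, -341819).
So ∂z/∂x = −n_x/n_z = 0.652378 and ∂z/∂y = −n_y/n_z = 0.266860.
Intercept c from Station 2: 1064.7 − 224.42 − 215.89 = 624.39.
At (654, -56): z = 426.7 − 14.9 + 624.39 = 1036.1 m.

1036.1 m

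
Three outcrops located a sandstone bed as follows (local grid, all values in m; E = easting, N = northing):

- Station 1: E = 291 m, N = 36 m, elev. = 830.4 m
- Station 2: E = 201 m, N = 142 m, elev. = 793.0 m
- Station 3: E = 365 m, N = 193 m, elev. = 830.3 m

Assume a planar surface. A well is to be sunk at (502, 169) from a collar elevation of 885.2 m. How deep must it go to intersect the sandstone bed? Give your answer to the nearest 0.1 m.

Two edge vectors: Station 1→Station 2 = (-90, 106, -37.4), Station 1→Station 3 = (74, 157, -0.1).
Normal n = (Station 1→Station 2) × (Station 1→Station 3) = (5861.2, -2776.6, -21974).
So ∂z/∂E = −n_x/n_z = 0.26673 and ∂z/∂N = −n_y/n_z = −0.12636.
Intercept c from Station 1: 830.4 − 77.62 + 4.55 = 757.33.
At (502, 169): z_contact = 133.90 − 21.35 + 757.33 = 869.88 m.
Depth below ground = 885.2 − 869.88 = 15.3 m.

15.3 m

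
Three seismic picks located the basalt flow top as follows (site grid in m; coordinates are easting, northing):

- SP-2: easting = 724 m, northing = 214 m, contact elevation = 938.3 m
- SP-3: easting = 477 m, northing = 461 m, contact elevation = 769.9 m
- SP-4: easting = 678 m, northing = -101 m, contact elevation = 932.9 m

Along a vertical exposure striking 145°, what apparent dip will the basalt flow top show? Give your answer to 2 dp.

Let the plane be z = a·easting + b·northing + c.
SP-3−SP-2: −247a + 247b = −168.4;  SP-4−SP-2: −46a − 315b = −5.4.
Solving gives a = 0.60986, b = −0.07192.
Unit vector along 145° is (sin 145°, cos 145°) = (0.5736, -0.8192).
Slope in that direction = a·(0.5736) + b·(-0.8192) = 0.40871.
Apparent dip = arctan|0.40871| = 22.23° (true dip is 31.6°, so apparent ≤ true as expected).

22.23°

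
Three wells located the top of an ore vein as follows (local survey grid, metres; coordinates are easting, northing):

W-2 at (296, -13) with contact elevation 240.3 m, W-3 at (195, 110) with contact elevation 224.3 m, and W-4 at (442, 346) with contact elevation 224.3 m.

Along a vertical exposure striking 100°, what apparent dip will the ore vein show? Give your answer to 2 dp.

4.64°

Two edge vectors: W-2→W-3 = (-101, 123, -16), W-2→W-4 = (146, 359, -16).
Normal n = (W-2→W-3) × (W-2→W-4) = (3776, -3952, -54217).
So ∂z/∂easting = −n_x/n_z = 0.06965 and ∂z/∂northing = −n_y/n_z = −0.07289.
Unit vector along 100° is (sin 100°, cos 100°) = (0.9848, -0.1736).
Slope in that direction = a·(0.9848) + b·(-0.1736) = 0.08125.
Apparent dip = arctan|0.08125| = 4.64° (true dip is 5.8°, so apparent ≤ true as expected).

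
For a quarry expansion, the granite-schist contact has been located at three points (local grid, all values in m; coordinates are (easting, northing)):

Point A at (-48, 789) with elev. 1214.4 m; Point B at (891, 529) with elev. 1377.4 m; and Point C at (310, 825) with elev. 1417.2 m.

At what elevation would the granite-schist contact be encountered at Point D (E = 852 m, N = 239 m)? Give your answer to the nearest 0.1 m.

Let the plane be z = a·E + b·N + c.
Point B−Point A: 939a − 260b = 163;  Point C−Point A: 358a + 36b = 202.8.
Solving gives a = 0.46181, b = 1.04091.
Then c = 1214.4 − a·-48 − b·789 = 415.29.
At (852, 239): z = 393.5 + 248.8 + 415.29 = 1057.5 m.

1057.5 m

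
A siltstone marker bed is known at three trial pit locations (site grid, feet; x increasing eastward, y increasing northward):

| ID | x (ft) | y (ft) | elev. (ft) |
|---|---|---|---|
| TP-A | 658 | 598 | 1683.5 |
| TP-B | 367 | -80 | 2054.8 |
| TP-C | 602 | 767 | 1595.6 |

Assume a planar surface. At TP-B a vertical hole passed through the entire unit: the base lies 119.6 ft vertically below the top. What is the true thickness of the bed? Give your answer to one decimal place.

105.5 ft

Let the plane be z = a·x + b·y + c.
TP-B−TP-A: −291a − 678b = 371.3;  TP-C−TP-A: −56a + 169b = −87.9.
Solving gives a = −0.03619, b = −0.53211.
|∇z| = √(a²+b²) = 0.53334, so dip δ = arctan(0.53334) = 28.07°.
True thickness = vertical thickness × cos δ = 119.6 × cos 28.07° = 105.5 ft.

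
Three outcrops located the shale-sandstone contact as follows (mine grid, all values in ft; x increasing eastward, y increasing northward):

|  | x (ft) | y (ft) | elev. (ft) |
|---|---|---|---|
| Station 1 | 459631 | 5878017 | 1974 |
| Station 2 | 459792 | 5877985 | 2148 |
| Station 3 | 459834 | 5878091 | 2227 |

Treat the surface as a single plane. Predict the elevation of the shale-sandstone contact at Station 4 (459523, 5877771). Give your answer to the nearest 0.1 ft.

1778.7 ft

Let the plane be z = a·x + b·y + c.
Station 2−Station 1: 161a − 32b = 174;  Station 3−Station 1: 203a + 74b = 253.
Solving gives a = 1.139163498, b = 0.293916350.
Then c = 1974 − a·459631 − b·5878017 = −2249266.16.
At (459523, 5877771): z = 523471.8 + 1727573.0 − 2249266.16 = 1778.7 ft.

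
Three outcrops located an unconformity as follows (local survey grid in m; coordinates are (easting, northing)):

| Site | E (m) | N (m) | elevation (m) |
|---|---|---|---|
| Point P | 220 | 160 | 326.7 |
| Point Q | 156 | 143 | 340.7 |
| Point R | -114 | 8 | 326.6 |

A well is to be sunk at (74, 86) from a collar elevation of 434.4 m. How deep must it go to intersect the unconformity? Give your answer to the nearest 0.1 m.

116.5 m

Two edge vectors: Point P→Point Q = (-64, -17, 14), Point P→Point R = (-334, -152, -0.1).
Normal n = (Point P→Point Q) × (Point P→Point R) = (2129.7, -4682.4, 4050).
So ∂z/∂E = −n_x/n_z = −0.52585 and ∂z/∂N = −n_y/n_z = 1.15615.
Intercept c from Point P: 326.7 + 115.69 − 184.98 = 257.40.
At (74, 86): z_contact = −38.91 + 99.43 + 257.40 = 317.92 m.
Depth below ground = 434.4 − 317.92 = 116.5 m.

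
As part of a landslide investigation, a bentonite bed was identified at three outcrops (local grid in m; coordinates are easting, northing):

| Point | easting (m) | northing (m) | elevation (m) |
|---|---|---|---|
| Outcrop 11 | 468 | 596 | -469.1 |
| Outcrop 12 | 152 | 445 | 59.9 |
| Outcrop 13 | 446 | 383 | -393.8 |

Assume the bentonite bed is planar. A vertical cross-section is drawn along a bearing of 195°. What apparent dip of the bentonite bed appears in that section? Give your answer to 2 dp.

Let the plane be z = a·easting + b·northing + c.
Outcrop 12−Outcrop 11: −316a − 151b = 529;  Outcrop 13−Outcrop 11: −22a − 213b = 75.3.
Solving gives a = −1.58326, b = −0.18999.
Unit vector along 195° is (sin 195°, cos 195°) = (-0.2588, -0.9659).
Slope in that direction = a·(-0.2588) + b·(-0.9659) = 0.59330.
Apparent dip = arctan|0.59330| = 30.68° (true dip is 57.9°, so apparent ≤ true as expected).

30.68°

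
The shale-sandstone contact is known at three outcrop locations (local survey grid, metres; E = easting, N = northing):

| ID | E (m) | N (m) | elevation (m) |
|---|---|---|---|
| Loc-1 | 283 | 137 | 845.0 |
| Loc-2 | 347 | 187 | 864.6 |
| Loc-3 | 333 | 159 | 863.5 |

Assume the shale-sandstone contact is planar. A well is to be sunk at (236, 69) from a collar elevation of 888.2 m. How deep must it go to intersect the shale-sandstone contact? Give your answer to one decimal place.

51.8 m

Two edge vectors: Loc-1→Loc-2 = (64, 50, 19.6), Loc-1→Loc-3 = (50, 22, 18.5).
Normal n = (Loc-1→Loc-2) × (Loc-1→Loc-3) = (493.8, -204, -1092).
So ∂z/∂E = −n_x/n_z = 0.45220 and ∂z/∂N = −n_y/n_z = −0.18681.
Intercept c from Loc-1: 845 − 127.97 + 25.59 = 742.62.
At (236, 69): z_contact = 106.72 − 12.89 + 742.62 = 836.45 m.
Depth below ground = 888.2 − 836.45 = 51.8 m.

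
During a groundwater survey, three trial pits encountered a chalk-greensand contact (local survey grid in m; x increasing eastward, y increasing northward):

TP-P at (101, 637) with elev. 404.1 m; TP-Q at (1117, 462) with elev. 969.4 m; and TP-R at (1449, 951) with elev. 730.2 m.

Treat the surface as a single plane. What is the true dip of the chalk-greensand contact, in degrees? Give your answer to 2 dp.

41.47°

Two edge vectors: TP-P→TP-Q = (1016, -175, 565.3), TP-P→TP-R = (1348, 314, 326.1).
Normal n = (TP-P→TP-Q) × (TP-P→TP-R) = (-234571.7, 430706.8, 554924).
So ∂z/∂x = −n_x/n_z = 0.42271 and ∂z/∂y = −n_y/n_z = −0.77615.
Gradient magnitude |∇z| = √(a² + b²) = √(0.17868 + 0.60242) = 0.88380.
True dip = arctan(0.88380) = 41.47°, dipping toward NNW (azimuth ≈ 331°).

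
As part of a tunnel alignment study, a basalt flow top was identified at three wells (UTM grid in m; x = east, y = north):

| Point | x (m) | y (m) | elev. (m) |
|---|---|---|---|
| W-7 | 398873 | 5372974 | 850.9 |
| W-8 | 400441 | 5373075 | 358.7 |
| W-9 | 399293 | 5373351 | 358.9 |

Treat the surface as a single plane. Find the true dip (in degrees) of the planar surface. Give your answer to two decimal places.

Let the plane be z = a·x + b·y + c.
W-8−W-7: 1568a + 101b = −492.2;  W-9−W-7: 420a + 377b = −492.
Solving gives a = −0.24761, b = −1.02919.
Gradient magnitude |∇z| = √(a² + b²) = √(0.06131 + 1.05923) = 1.05856.
True dip = arctan(1.05856) = 46.63°, dipping toward NNE (azimuth ≈ 014°).

46.63°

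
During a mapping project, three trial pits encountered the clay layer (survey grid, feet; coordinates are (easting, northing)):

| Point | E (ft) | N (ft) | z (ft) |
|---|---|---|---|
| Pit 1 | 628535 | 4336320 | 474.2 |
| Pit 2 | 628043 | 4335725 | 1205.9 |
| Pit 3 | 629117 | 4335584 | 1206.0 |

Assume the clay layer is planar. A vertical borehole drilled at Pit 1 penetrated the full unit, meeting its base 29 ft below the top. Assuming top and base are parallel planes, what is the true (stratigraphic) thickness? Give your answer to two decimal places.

19.33 ft

Let the plane be z = a·E + b·N + c.
Pit 2−Pit 1: −492a − 595b = 731.7;  Pit 3−Pit 1: 582a − 736b = 731.8.
Solving gives a = −0.14555, b = −1.10939.
|∇z| = √(a²+b²) = 1.11890, so dip δ = arctan(1.11890) = 48.21°.
True thickness = vertical thickness × cos δ = 29 × cos 48.21° = 19.33 ft.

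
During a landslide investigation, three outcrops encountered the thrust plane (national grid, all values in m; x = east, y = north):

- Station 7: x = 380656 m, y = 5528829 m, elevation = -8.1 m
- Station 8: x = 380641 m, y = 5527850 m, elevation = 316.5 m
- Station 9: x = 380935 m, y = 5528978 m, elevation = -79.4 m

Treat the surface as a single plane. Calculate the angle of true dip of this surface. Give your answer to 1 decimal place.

18.8°

Let the plane be z = a·x + b·y + c.
Station 8−Station 7: −15a − 979b = 324.6;  Station 9−Station 7: 279a + 149b = −71.3.
Solving gives a = −0.07913, b = −0.33035.
Gradient magnitude |∇z| = √(a² + b²) = √(0.00626 + 0.10913) = 0.33970.
True dip = arctan(0.33970) = 18.8°, dipping toward NNE (azimuth ≈ 013°).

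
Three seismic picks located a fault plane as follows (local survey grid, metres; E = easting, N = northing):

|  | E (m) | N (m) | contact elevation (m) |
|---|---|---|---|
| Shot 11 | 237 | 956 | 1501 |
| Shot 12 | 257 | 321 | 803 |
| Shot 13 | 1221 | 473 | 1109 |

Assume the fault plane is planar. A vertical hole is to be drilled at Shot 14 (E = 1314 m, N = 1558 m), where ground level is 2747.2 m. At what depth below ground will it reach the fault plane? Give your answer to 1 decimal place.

427.3 m

Two edge vectors: Shot 11→Shot 12 = (20, -635, -698), Shot 11→Shot 13 = (984, -483, -392).
Normal n = (Shot 11→Shot 12) × (Shot 11→Shot 13) = (-88214, -678992, 615180).
So ∂z/∂E = −n_x/n_z = 0.143395 and ∂z/∂N = −n_y/n_z = 1.103729.
Intercept c from Shot 11: 1501 − 33.98 − 1055.16 = 411.85.
At (1314, 1558): z_contact = 188.42 + 1719.61 + 411.85 = 2319.88 m.
Depth below ground = 2747.2 − 2319.88 = 427.3 m.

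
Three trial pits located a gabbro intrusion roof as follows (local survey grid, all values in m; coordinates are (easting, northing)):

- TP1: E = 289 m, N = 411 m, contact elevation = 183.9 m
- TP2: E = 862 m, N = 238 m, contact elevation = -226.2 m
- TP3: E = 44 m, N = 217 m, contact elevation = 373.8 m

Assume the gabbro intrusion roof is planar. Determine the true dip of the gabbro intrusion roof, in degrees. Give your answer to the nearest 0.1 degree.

Let the plane be z = a·E + b·N + c.
TP2−TP1: 573a − 173b = −410.1;  TP3−TP1: −245a − 194b = 189.9.
Solving gives a = −0.73210, b = −0.05430.
Gradient magnitude |∇z| = √(a² + b²) = √(0.53597 + 0.00295) = 0.73411.
True dip = arctan(0.73411) = 36.3°, dipping toward E (azimuth ≈ 086°).

36.3°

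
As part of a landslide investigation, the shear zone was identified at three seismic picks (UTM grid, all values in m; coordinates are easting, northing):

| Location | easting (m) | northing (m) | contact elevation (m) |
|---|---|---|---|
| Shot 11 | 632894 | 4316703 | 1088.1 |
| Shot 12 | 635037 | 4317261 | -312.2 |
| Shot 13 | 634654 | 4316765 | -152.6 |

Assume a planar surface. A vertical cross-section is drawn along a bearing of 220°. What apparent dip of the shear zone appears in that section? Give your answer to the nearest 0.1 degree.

Let the plane be z = a·easting + b·northing + c.
Shot 12−Shot 11: 2143a + 558b = −1400.3;  Shot 13−Shot 11: 1760a + 62b = −1240.7.
Solving gives a = −0.71300, b = 0.22879.
Unit vector along 220° is (sin 220°, cos 220°) = (-0.6428, -0.7660).
Slope in that direction = a·(-0.6428) + b·(-0.7660) = 0.28305.
Apparent dip = arctan|0.28305| = 15.8° (true dip is 36.8°, so apparent ≤ true as expected).

15.8°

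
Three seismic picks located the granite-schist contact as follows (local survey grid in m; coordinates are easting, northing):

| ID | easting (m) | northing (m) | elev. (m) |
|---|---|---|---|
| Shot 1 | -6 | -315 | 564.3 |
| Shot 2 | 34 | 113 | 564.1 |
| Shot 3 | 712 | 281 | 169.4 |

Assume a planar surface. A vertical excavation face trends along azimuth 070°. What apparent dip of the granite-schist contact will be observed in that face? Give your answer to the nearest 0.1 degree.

28.4°

Two edge vectors: Shot 1→Shot 2 = (40, 428, -0.2), Shot 1→Shot 3 = (718, 596, -394.9).
Normal n = (Shot 1→Shot 2) × (Shot 1→Shot 3) = (-168898, 15652.4, -283464).
So ∂z/∂easting = −n_x/n_z = −0.59584 and ∂z/∂northing = −n_y/n_z = 0.05522.
Unit vector along 070° is (sin 70°, cos 70°) = (0.9397, 0.3420).
Slope in that direction = a·(0.9397) + b·(0.3420) = −0.54102.
Apparent dip = arctan|0.54102| = 28.4° (true dip is 30.9°, so apparent ≤ true as expected).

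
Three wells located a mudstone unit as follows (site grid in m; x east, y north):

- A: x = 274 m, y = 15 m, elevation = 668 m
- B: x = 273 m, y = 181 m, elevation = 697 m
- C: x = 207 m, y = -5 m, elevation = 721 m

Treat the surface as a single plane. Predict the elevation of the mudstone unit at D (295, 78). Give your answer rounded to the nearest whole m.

661 m

Two edge vectors: A→B = (-1, 166, 29), A→C = (-67, -20, 53).
Normal n = (A→B) × (A→C) = (9378, -1890, 11142).
So ∂z/∂x = −n_x/n_z = −0.84168 and ∂z/∂y = −n_y/n_z = 0.16963.
Intercept c from A: 668 + 230.62 − 2.54 = 896.08.
At (295, 78): z = −248.3 + 13.2 + 896.08 = 661.0 m.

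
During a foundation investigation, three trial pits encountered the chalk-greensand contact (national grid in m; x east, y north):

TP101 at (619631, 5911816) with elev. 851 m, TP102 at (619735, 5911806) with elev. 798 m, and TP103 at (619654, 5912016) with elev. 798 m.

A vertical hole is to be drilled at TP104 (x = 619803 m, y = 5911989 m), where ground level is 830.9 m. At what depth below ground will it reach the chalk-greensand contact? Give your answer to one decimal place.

Two edge vectors: TP101→TP102 = (104, -10, -53), TP101→TP103 = (23, 200, -53).
Normal n = (TP101→TP102) × (TP101→TP103) = (11130, 4293, 21030).
So ∂z/∂x = −n_x/n_z = −0.529243937 and ∂z/∂y = −n_y/n_z = −0.204136947.
Intercept c from TP101: 851 + 327935.95 + 1206820.07 = 1535607.02.
At (619803, 5911989): z_contact = −328026.98 − 1206855.39 + 1535607.02 = 724.65 m.
Depth below ground = 830.9 − 724.65 = 106.2 m.

106.2 m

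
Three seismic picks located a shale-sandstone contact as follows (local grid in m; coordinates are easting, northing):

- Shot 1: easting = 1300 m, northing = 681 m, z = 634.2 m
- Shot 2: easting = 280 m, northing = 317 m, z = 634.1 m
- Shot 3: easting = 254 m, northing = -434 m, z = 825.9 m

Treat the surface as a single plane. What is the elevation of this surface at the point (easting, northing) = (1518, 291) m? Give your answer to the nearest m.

755 m

Two edge vectors: Shot 1→Shot 2 = (-1020, -364, -0.1), Shot 1→Shot 3 = (-1046, -1115, 191.7).
Normal n = (Shot 1→Shot 2) × (Shot 1→Shot 3) = (-69890.3, 195638.6, 756556).
So ∂z/∂easting = −n_x/n_z = 0.09238 and ∂z/∂northing = −n_y/n_z = −0.25859.
Intercept c from Shot 1: 634.2 − 120.09 + 176.10 = 690.21.
At (1518, 291): z = 140.2 − 75.2 + 690.21 = 755.2 m.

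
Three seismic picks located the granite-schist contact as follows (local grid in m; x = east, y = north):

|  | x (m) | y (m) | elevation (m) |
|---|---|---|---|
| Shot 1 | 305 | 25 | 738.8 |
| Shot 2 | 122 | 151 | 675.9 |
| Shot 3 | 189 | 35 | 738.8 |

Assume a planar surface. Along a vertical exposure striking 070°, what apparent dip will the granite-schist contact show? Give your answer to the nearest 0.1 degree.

Let the plane be z = a·x + b·y + c.
Shot 2−Shot 1: −183a + 126b = −62.9;  Shot 3−Shot 1: −116a + 10b = 0.
Solving gives a = −0.04919, b = −0.57066.
Unit vector along 070° is (sin 70°, cos 70°) = (0.9397, 0.3420).
Slope in that direction = a·(0.9397) + b·(0.3420) = −0.24140.
Apparent dip = arctan|0.24140| = 13.6° (true dip is 29.8°, so apparent ≤ true as expected).

13.6°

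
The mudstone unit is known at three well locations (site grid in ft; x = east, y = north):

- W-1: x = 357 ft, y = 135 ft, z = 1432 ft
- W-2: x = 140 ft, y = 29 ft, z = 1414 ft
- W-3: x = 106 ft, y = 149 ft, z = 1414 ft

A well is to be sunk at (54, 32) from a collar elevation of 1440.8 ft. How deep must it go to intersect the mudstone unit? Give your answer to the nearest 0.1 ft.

33.0 ft

Two edge vectors: W-1→W-2 = (-217, -106, -18), W-1→W-3 = (-251, 14, -18).
Normal n = (W-1→W-2) × (W-1→W-3) = (2160, 612, -29644).
So ∂z/∂x = −n_x/n_z = 0.07286 and ∂z/∂y = −n_y/n_z = 0.02064.
Intercept c from W-1: 1432 − 26.01 − 2.79 = 1403.20.
At (54, 32): z_contact = 3.93 + 0.66 + 1403.20 = 1407.80 ft.
Depth below ground = 1440.8 − 1407.80 = 33.0 ft.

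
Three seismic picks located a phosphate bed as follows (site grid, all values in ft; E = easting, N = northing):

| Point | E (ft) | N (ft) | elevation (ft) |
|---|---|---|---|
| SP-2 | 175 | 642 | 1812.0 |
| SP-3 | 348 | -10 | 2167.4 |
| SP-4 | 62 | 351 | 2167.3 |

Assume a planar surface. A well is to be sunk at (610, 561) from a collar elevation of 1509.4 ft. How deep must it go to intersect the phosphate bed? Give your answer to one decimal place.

80.8 ft

Let the plane be z = a·E + b·N + c.
SP-3−SP-2: 173a − 652b = 355.4;  SP-4−SP-2: −113a − 291b = 355.3.
Solving gives a = −1.03399, b = −0.81945.
Then c = 1812 − a·175 − b·642 = 2519.03.
At (610, 561): z_contact = −630.73 − 459.71 + 2519.03 = 1428.59 ft.
Depth below ground = 1509.4 − 1428.59 = 80.8 ft.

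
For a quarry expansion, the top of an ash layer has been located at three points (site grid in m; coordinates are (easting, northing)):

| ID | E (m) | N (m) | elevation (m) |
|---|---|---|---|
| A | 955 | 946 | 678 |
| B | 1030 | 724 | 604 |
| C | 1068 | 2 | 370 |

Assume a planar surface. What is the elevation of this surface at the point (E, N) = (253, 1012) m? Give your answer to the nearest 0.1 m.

722.0 m

Two edge vectors: A→B = (75, -222, -74), A→C = (113, -944, -308).
Normal n = (A→B) × (A→C) = (-1480, 14738, -45714).
So ∂z/∂E = −n_x/n_z = −0.032375 and ∂z/∂N = −n_y/n_z = 0.322396.
Intercept c from A: 678 + 30.92 − 304.99 = 403.93.
At (253, 1012): z = −8.2 + 326.3 + 403.93 = 722.0 m.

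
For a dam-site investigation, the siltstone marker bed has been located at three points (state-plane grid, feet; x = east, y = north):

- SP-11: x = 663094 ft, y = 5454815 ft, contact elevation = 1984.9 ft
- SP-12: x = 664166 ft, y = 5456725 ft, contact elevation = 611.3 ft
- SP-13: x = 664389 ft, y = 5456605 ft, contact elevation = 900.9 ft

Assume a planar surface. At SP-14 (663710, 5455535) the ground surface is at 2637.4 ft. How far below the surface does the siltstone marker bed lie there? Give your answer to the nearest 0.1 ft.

1021.9 ft

Two edge vectors: SP-11→SP-12 = (1072, 1910, -1373.6), SP-11→SP-13 = (1295, 1790, -1084).
Normal n = (SP-11→SP-12) × (SP-11→SP-13) = (388304, -616764, -554570).
So ∂z/∂x = −n_x/n_z = 0.700189336 and ∂z/∂y = −n_y/n_z = −1.112148151.
Intercept c from SP-11: 1984.9 − 464291.35 + 6066562.42 = 5604255.97.
At (663710, 5455535): z_contact = 464722.66 − 6067363.16 + 5604255.97 = 1615.47 ft.
Depth below ground = 2637.4 − 1615.47 = 1021.9 ft.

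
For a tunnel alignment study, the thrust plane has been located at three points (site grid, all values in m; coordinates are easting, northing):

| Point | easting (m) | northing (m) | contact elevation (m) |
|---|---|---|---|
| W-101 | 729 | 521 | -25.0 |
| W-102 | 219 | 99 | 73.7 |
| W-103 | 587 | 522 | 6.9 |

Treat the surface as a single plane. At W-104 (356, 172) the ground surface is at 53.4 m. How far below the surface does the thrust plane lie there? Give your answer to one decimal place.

Two edge vectors: W-101→W-102 = (-510, -422, 98.7), W-101→W-103 = (-142, 1, 31.9).
Normal n = (W-101→W-102) × (W-101→W-103) = (-13560.5, 2253.6, -60434).
So ∂z/∂easting = −n_x/n_z = −0.22439 and ∂z/∂northing = −n_y/n_z = 0.03729.
Intercept c from W-101: -25 + 163.58 − 19.43 = 119.15.
At (356, 172): z_contact = −79.88 + 6.41 + 119.15 = 45.68 m.
Depth below ground = 53.4 − 45.68 = 7.7 m.

7.7 m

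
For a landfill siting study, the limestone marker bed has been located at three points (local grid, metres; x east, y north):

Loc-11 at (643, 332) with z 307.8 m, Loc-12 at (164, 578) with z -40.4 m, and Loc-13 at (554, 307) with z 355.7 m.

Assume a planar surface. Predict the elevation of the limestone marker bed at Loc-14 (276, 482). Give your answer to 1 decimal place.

102.3 m

Let the plane be z = a·x + b·y + c.
Loc-12−Loc-11: −479a + 246b = −348.2;  Loc-13−Loc-11: −89a − 25b = 47.9.
Solving gives a = −0.09089, b = −1.59243.
Then c = 307.8 − a·643 − b·332 = 894.93.
At (276, 482): z = −25.1 − 767.5 + 894.93 = 102.3 m.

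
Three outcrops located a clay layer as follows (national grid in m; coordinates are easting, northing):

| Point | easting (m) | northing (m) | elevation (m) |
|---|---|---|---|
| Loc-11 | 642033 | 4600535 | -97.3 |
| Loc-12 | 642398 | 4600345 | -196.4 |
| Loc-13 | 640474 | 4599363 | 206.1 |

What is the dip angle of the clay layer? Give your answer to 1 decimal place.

13.9°

Two edge vectors: Loc-11→Loc-12 = (365, -190, -99.1), Loc-11→Loc-13 = (-1559, -1172, 303.4).
Normal n = (Loc-11→Loc-12) × (Loc-11→Loc-13) = (-173791.2, 43755.9, -723990).
So ∂z/∂easting = −n_x/n_z = −0.24005 and ∂z/∂northing = −n_y/n_z = 0.06044.
Gradient magnitude |∇z| = √(a² + b²) = √(0.05762 + 0.00365) = 0.24754.
True dip = arctan(0.24754) = 13.9°, dipping toward ESE (azimuth ≈ 104°).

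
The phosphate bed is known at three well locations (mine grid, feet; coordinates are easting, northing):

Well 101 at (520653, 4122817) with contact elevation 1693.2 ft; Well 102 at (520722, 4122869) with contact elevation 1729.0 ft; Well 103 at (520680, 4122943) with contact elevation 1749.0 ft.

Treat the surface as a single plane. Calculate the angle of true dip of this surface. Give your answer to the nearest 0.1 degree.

24.4°

Let the plane be z = a·easting + b·northing + c.
Well 102−Well 101: 69a + 52b = 35.8;  Well 103−Well 101: 27a + 126b = 55.8.
Solving gives a = 0.22074, b = 0.39556.
Gradient magnitude |∇z| = √(a² + b²) = √(0.04873 + 0.15646) = 0.45298.
True dip = arctan(0.45298) = 24.4°, dipping toward SSW (azimuth ≈ 209°).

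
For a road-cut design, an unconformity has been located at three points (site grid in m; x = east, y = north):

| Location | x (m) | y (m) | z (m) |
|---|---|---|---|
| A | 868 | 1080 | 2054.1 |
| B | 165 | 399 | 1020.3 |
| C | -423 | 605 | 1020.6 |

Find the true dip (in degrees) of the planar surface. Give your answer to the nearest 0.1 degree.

Let the plane be z = a·x + b·y + c.
B−A: −703a − 681b = −1033.8;  C−A: −1291a − 475b = −1033.5.
Solving gives a = 0.39021, b = 1.11525.
Gradient magnitude |∇z| = √(a² + b²) = √(0.15226 + 1.24378) = 1.18154.
True dip = arctan(1.18154) = 49.8°, dipping toward SSW (azimuth ≈ 199°).

49.8°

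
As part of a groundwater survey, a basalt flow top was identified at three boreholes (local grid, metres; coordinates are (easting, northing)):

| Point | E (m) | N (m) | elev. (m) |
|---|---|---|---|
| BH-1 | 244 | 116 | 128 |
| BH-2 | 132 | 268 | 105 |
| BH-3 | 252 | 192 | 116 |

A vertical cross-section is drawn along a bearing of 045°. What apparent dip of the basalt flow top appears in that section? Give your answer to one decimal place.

6.7°

Let the plane be z = a·E + b·N + c.
BH-2−BH-1: −112a + 152b = −23;  BH-3−BH-1: 8a + 76b = −12.
Solving gives a = −0.00781, b = −0.15707.
Unit vector along 045° is (sin 45°, cos 45°) = (0.7071, 0.7071).
Slope in that direction = a·(0.7071) + b·(0.7071) = −0.11659.
Apparent dip = arctan|0.11659| = 6.7° (true dip is 8.9°, so apparent ≤ true as expected).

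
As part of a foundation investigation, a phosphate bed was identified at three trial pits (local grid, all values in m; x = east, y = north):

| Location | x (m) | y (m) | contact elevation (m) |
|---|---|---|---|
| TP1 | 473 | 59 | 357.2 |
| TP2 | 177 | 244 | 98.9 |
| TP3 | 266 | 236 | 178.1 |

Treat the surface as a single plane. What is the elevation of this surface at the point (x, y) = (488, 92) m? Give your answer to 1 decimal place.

371.7 m

Two edge vectors: TP1→TP2 = (-296, 185, -258.3), TP1→TP3 = (-207, 177, -179.1).
Normal n = (TP1→TP2) × (TP1→TP3) = (12585.6, 454.5, -14097).
So ∂z/∂x = −n_x/n_z = 0.89279 and ∂z/∂y = −n_y/n_z = 0.03224.
Intercept c from TP1: 357.2 − 422.29 − 1.90 = −66.99.
At (488, 92): z = 435.7 + 3.0 − 66.99 = 371.7 m.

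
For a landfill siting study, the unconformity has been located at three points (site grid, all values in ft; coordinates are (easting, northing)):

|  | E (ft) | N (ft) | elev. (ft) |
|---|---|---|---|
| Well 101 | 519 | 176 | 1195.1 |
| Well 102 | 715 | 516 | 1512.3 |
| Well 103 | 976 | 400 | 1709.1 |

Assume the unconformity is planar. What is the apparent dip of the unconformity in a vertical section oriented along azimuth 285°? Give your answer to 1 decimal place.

Two edge vectors: Well 101→Well 102 = (196, 340, 317.2), Well 101→Well 103 = (457, 224, 514).
Normal n = (Well 101→Well 102) × (Well 101→Well 103) = (103707.2, 44216.4, -111476).
So ∂z/∂E = −n_x/n_z = 0.93031 and ∂z/∂N = −n_y/n_z = 0.39665.
Unit vector along 285° is (sin 285°, cos 285°) = (-0.9659, 0.2588).
Slope in that direction = a·(-0.9659) + b·(0.2588) = −0.79595.
Apparent dip = arctan|0.79595| = 38.5° (true dip is 45.3°, so apparent ≤ true as expected).

38.5°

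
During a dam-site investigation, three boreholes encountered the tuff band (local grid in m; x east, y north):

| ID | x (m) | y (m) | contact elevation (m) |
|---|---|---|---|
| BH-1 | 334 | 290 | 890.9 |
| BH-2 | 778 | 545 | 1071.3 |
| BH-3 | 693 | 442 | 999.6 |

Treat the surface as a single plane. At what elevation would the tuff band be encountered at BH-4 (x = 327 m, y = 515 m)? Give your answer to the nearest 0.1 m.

Let the plane be z = a·x + b·y + c.
BH-2−BH-1: 444a + 255b = 180.4;  BH-3−BH-1: 359a + 152b = 108.7.
Solving gives a = 0.01237, b = 0.68590.
Then c = 890.9 − a·334 − b·290 = 687.85.
At (327, 515): z = 4.0 + 353.2 + 687.85 = 1045.1 m.

1045.1 m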